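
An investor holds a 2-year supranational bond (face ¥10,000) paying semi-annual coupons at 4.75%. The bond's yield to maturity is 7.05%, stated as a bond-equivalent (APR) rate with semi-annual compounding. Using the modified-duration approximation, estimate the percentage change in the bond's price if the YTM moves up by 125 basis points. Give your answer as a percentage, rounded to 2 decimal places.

Periodic yield y = 0.03525. Modified duration first:
  t   CF        PV=CF/(1+0.03525)^t    t·PV
  1       237.50       229.4132       229.4132
  2       237.50       221.6017       443.2034
  3       237.50       214.0562       642.1687
  4    10,237.50     8,912.7753    35,651.1012
  Σ                  9,577.8465    36,965.8866
P = 9,577.8465; D_Mac = 3.85952 half-year periods = 1.92976 yrs; D_mod = 1.92976/(1+0.03525) = 1.86405 yrs.
ΔP/P ≈ -D_mod · Δy = -1.86405 × (+0.0125) = -0.023301 = -2.3301%.

-2.33%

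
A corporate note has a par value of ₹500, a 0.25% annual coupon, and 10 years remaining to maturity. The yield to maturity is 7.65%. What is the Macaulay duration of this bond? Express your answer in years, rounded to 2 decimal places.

9.82 years

Periodic yield y = 0.0765. Discount each cash flow and weight by its year:
  t   CF        PV=CF/(1+0.0765)^t    t·PV
  1         1.25         1.1612         1.1612
  2         1.25         1.0787         2.1573
  3         1.25         1.0020         3.0060
  4         1.25         0.9308         3.7232
  5         1.25         0.8646         4.3232
  6         1.25         0.8032         4.8192
  7         1.25         0.7461         5.2229
  8         1.25         0.6931         5.5448
  9         1.25         0.6438         5.7946
  10      501.25       239.8358     2,398.3582
  Σ                    247.7594     2,434.1106
Price P = Σ PV = 247.7594.
Macaulay duration = Σ(t·PV) / P = 2,434.1106 / 247.7594 = 9.82449 years.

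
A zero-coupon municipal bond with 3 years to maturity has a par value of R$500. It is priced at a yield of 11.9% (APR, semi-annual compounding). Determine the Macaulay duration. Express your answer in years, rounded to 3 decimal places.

3.000 years

A zero-coupon bond has a single cash flow at maturity, so its Macaulay duration equals its maturity: 3 years.
(Equivalently: 6 semi-annual periods ÷ 2 = 3 years.)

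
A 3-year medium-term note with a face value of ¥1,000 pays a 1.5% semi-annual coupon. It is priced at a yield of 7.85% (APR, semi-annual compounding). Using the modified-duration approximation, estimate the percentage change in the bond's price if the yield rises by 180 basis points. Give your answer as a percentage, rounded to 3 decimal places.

Periodic yield y = 0.03925. Modified duration first:
  t   CF        PV=CF/(1+0.03925)^t    t·PV
  1         7.50         7.2167         7.2167
  2         7.50         6.9442        13.8884
  3         7.50         6.6819        20.0458
  4         7.50         6.4296        25.7182
  5         7.50         6.1867        30.9336
  6     1,007.50       799.6959     4,798.1752
  Σ                    833.1550     4,895.9780
P = 833.1550; D_Mac = 5.87643 half-year periods = 2.93822 yrs; D_mod = 2.93822/(1+0.03925) = 2.82725 yrs.
ΔP/P ≈ -D_mod · Δy = -2.82725 × (+0.018) = -0.050890 = -5.0890%.

-5.089%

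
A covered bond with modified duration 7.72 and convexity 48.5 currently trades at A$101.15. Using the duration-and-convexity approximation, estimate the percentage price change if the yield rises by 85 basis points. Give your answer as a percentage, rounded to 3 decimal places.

Duration effect: -D_mod·Δy = -7.72 × (+0.0085) = -0.065620
Convexity effect: ½·C·(Δy)² = 0.5 × 48.5 × (0.0085)² = +0.0017520625
ΔP/P ≈ -0.065620 + 0.0017520625 = -0.0638679375
= -6.38679375%.

-6.387%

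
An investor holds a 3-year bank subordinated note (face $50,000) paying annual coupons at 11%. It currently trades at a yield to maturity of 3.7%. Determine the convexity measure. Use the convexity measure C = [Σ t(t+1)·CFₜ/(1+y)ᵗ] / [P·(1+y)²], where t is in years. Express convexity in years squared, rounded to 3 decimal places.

With y = 0.037:
  t   CF        PV=CF/(1+0.037)^t    t·PV        t(t+1)·PV
  1     5,500.00     5,303.7608     5,303.7608      10,607.5217
  2     5,500.00     5,114.5235    10,229.0470      30,687.1409
  3    55,500.00    49,768.7478   149,306.2434     597,224.9737
  Σ                 60,187.0321   164,839.0512     638,519.6363
P = 60,187.0321.
Convexity = Σ t(t+1)·PV / [P·(1+y)²] = 638,519.6363 / (60,187.0321 × 1.075369) = 9.86538.

9.865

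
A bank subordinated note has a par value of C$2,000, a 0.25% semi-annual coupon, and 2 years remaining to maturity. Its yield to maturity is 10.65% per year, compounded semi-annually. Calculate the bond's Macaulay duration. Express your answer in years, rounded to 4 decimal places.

1.9958 years

Periodic yield y = 0.05325. Discount each cash flow and weight by its period:
  t   CF        PV=CF/(1+0.05325)^t    t·PV
  1         2.50         2.3736         2.3736
  2         2.50         2.2536         4.5072
  3         2.50         2.1397         6.4190
  4     2,002.50     1,627.2214     6,508.8857
  Σ                  1,633.9883     6,522.1855
Price P = Σ PV = 1,633.9883.
Macaulay duration = Σ(t·PV) / P = 6,522.1855 / 1,633.9883 = 3.99157 half-year periods.
In years: 3.99157 / 2 = 1.99579 years.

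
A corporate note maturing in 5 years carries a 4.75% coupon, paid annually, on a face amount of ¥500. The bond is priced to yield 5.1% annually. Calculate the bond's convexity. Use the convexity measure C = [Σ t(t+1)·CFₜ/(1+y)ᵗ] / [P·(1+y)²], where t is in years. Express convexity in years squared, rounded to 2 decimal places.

With y = 0.051:
  t   CF        PV=CF/(1+0.051)^t    t·PV        t(t+1)·PV
  1        23.75        22.5975        22.5975          45.1951
  2        23.75        21.5010        43.0020         129.0059
  3        23.75        20.4576        61.3729         245.4916
  4        23.75        19.4649        77.8597         389.2985
  5       523.75       408.4232     2,042.1162      12,252.6975
  Σ                    492.4443     2,246.9483      13,061.6885
P = 492.4443.
Convexity = Σ t(t+1)·PV / [P·(1+y)²] = 13,061.6885 / (492.4443 × 1.104601) = 24.01247.

24.01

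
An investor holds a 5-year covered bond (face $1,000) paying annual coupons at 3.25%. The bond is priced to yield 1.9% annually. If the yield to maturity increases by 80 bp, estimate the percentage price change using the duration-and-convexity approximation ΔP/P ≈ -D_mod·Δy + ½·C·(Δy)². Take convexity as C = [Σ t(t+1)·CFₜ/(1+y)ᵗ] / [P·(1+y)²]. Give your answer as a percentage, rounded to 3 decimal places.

-3.609%

With y = 0.019:
  t   CF        PV=CF/(1+0.019)^t    t·PV        t(t+1)·PV
  1        32.50        31.8940        31.8940          63.7880
  2        32.50        31.2993        62.5987         187.7960
  3        32.50        30.7157        92.1472         368.5887
  4        32.50        30.1430       120.5720         602.8602
  5     1,032.50       939.7647     4,698.8236      28,192.9418
  Σ                  1,063.8168     5,006.0355      29,415.9747
P = 1,063.8168; D_Mac = 4.70573 yrs; D_mod = 4.61799 yrs; C = 26.62981.
Duration effect: -4.61799 × (+0.008) = -0.036944
Convexity effect: 0.5 × 26.62981 × (0.008)² = +0.0008522
ΔP/P ≈ -0.036944 + 0.0008522 = -0.036092 = -3.6092%.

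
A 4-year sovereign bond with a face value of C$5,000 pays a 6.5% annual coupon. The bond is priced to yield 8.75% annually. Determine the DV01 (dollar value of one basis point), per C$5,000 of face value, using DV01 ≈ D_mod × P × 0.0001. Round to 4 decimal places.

Periodic yield y = 0.0875.
  t   CF        PV=CF/(1+0.0875)^t    t·PV
  1       325.00       298.8506       298.8506
  2       325.00       274.8051       549.6103
  3       325.00       252.6944       758.0831
  4     5,325.00     3,807.1725    15,228.6898
  Σ                  4,633.5225    16,835.2338
P = 4,633.5225; D_Mac = 3.63336 yrs; D_mod = 3.34102 yrs.
DV01 ≈ 3.34102 × 4,633.5225 × 0.0001 = 1.548067.

C$1.5481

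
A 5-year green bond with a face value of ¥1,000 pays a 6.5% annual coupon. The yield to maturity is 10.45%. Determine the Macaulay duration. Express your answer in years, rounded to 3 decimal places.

4.372 years

Periodic yield y = 0.1045. Discount each cash flow and weight by its year:
  t   CF        PV=CF/(1+0.1045)^t    t·PV
  1        65.00        58.8502        58.8502
  2        65.00        53.2822       106.5643
  3        65.00        48.2410       144.7230
  4        65.00        43.6768       174.7071
  5     1,065.00       647.9194     3,239.5972
  Σ                    851.9695     3,724.4417
Price P = Σ PV = 851.9695.
Macaulay duration = Σ(t·PV) / P = 3,724.4417 / 851.9695 = 4.37157 years.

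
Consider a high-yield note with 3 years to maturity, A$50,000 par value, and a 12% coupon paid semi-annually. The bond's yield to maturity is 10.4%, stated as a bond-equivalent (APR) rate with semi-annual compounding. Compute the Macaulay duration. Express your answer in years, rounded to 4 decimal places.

2.6149 years

Periodic yield y = 0.052. Discount each cash flow and weight by its period:
  t   CF        PV=CF/(1+0.052)^t    t·PV
  1     3,000.00     2,851.7110     2,851.7110
  2     3,000.00     2,710.7519     5,421.5039
  3     3,000.00     2,576.7604     7,730.2812
  4     3,000.00     2,449.3920     9,797.5680
  5     3,000.00     2,328.3194    11,641.5970
  6    53,000.00    39,100.4207   234,602.5245
  Σ                 52,017.3555   272,045.1855
Price P = Σ PV = 52,017.3555.
Macaulay duration = Σ(t·PV) / P = 272,045.1855 / 52,017.3555 = 5.22989 half-year periods.
In years: 5.22989 / 2 = 2.61495 years.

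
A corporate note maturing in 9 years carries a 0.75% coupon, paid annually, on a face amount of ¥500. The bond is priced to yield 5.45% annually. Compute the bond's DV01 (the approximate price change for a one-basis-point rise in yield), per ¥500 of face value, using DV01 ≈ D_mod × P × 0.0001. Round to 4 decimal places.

¥0.2762

Periodic yield y = 0.0545.
  t   CF        PV=CF/(1+0.0545)^t    t·PV
  1         3.75         3.5562         3.5562
  2         3.75         3.3724         6.7448
  3         3.75         3.1981         9.5943
  4         3.75         3.0328        12.1312
  5         3.75         2.8761        14.3803
  6         3.75         2.7274        16.3645
  7         3.75         2.5865        18.1052
  8         3.75         2.4528        19.6222
  9       503.75       312.4610     2,812.1489
  Σ                    336.2632     2,912.6476
P = 336.2632; D_Mac = 8.66181 yrs; D_mod = 8.21414 yrs.
DV01 ≈ 8.21414 × 336.2632 × 0.0001 = 0.276211.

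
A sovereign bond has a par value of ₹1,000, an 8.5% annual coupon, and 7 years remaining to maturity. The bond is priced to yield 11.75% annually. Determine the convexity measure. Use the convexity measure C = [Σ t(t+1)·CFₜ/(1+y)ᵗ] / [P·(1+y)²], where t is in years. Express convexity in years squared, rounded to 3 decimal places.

With y = 0.1175:
  t   CF        PV=CF/(1+0.1175)^t    t·PV        t(t+1)·PV
  1        85.00        76.0626        76.0626         152.1253
  2        85.00        68.0650       136.1300         408.3900
  3        85.00        60.9083       182.7248         730.8994
  4        85.00        54.5041       218.0162       1,090.0811
  5        85.00        48.7732       243.8660       1,463.1961
  6        85.00        43.6449       261.8695       1,833.0868
  7     1,085.00       498.5366     3,489.7559      27,918.0475
  Σ                    850.4947     4,608.4252      33,595.8261
P = 850.4947.
Convexity = Σ t(t+1)·PV / [P·(1+y)²] = 33,595.8261 / (850.4947 × 1.248806) = 31.63142.

31.631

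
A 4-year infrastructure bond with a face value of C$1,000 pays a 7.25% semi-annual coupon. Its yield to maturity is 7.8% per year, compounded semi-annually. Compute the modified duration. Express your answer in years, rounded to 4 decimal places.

Periodic yield y = 0.039. First find Macaulay duration:
  t   CF        PV=CF/(1+0.039)^t    t·PV
  1        36.25        34.8893        34.8893
  2        36.25        33.5797        67.1594
  3        36.25        32.3193        96.9578
  4        36.25        31.1061       124.4245
  5        36.25        29.9385       149.6926
  6        36.25        28.8147       172.8884
  7        36.25        27.7331       194.1320
  8     1,036.25       763.0275     6,104.2196
  Σ                    981.4083     6,944.3637
P = 981.4083; Macaulay duration = 6,944.3637 / 981.4083 = 7.07592 half-year periods = 3.53796 years.
Modified duration = D_Mac / (1 + y) = 3.53796 / 1.039 = 3.40516 years.

3.4052 years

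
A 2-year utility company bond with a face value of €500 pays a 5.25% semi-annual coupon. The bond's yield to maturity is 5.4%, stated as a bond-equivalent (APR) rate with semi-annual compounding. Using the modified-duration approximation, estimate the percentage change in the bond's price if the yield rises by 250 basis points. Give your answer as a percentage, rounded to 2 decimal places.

-4.68%

Periodic yield y = 0.027. Modified duration first:
  t   CF        PV=CF/(1+0.027)^t    t·PV
  1       13.125        12.7799        12.7799
  2       13.125        12.4440        24.8879
  3       13.125        12.1168        36.3504
  4      513.125       461.2553     1,845.0213
  Σ                    498.5960     1,919.0396
P = 498.5960; D_Mac = 3.84889 half-year periods = 1.92444 yrs; D_mod = 1.92444/(1+0.027) = 1.87385 yrs.
ΔP/P ≈ -D_mod · Δy = -1.87385 × (+0.025) = -0.046846 = -4.6846%.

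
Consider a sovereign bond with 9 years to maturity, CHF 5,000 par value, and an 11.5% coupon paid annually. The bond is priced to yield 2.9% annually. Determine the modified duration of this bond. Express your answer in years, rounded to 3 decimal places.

6.556 years

Periodic yield y = 0.029. First find Macaulay duration:
  t   CF        PV=CF/(1+0.029)^t    t·PV
  1       575.00       558.7949       558.7949
  2       575.00       543.0466     1,086.0932
  3       575.00       527.7421     1,583.2262
  4       575.00       512.8689     2,051.4755
  5       575.00       498.4148     2,492.0742
  6       575.00       484.3682     2,906.2090
  7       575.00       470.7174     3,295.0216
  8       575.00       457.4513     3,659.6102
  9     5,575.00     4,310.2901    38,792.6107
  Σ                  8,363.6942    56,425.1156
P = 8,363.6942; Macaulay duration = 56,425.1156 / 8,363.6942 = 6.74643 years.
Modified duration = D_Mac / (1 + y) = 6.74643 / 1.029 = 6.55630 years.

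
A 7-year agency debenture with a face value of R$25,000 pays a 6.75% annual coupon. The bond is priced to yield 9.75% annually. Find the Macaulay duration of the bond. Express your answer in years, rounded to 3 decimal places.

Periodic yield y = 0.0975. Discount each cash flow and weight by its year:
  t   CF        PV=CF/(1+0.0975)^t    t·PV
  1     1,687.50     1,537.5854     1,537.5854
  2     1,687.50     1,400.9890     2,801.9780
  3     1,687.50     1,276.5276     3,829.5827
  4     1,687.50     1,163.1231     4,652.4922
  5     1,687.50     1,059.7932     5,298.9661
  6     1,687.50       965.6430     5,793.8582
  7    26,687.50    13,914.7751    97,403.4254
  Σ                 21,318.4363   121,317.8880
Price P = Σ PV = 21,318.4363.
Macaulay duration = Σ(t·PV) / P = 121,317.8880 / 21,318.4363 = 5.69075 years.

5.691 years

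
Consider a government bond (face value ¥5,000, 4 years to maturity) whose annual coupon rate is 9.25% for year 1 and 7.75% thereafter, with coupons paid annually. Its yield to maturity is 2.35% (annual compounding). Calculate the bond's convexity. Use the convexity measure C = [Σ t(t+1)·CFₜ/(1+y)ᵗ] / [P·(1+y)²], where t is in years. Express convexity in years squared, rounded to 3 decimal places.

With y = 0.0235:
  t   CF        PV=CF/(1+0.0235)^t    t·PV        t(t+1)·PV
  1       462.50       451.8808       451.8808         903.7616
  2       387.50       369.9099       739.8199       2,219.4597
  3       387.50       361.4167     1,084.2500       4,336.9999
  4     5,387.50     4,909.4845    19,637.9381      98,189.6904
  Σ                  6,092.6919    21,913.8888     105,649.9116
P = 6,092.6919.
Convexity = Σ t(t+1)·PV / [P·(1+y)²] = 105,649.9116 / (6,092.6919 × 1.047552) = 16.55329.

16.553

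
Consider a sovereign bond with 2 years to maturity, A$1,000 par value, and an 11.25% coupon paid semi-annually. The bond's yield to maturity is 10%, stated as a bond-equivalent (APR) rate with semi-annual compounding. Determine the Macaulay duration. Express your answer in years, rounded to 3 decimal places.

Periodic yield y = 0.05. Discount each cash flow and weight by its period:
  t   CF        PV=CF/(1+0.05)^t    t·PV
  1        56.25        53.5714        53.5714
  2        56.25        51.0204       102.0408
  3        56.25        48.5909       145.7726
  4     1,056.25       868.9795     3,475.9180
  Σ                  1,022.1622     3,777.3028
Price P = Σ PV = 1,022.1622.
Macaulay duration = Σ(t·PV) / P = 3,777.3028 / 1,022.1622 = 3.69540 half-year periods.
In years: 3.69540 / 2 = 1.84770 years.

1.848 years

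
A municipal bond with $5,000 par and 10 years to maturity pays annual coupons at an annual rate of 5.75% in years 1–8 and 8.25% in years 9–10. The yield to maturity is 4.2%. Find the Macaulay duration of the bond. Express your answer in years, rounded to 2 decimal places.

8.06 years

Periodic yield y = 0.042. Discount each cash flow and weight by its year:
  t   CF        PV=CF/(1+0.042)^t    t·PV
  1       287.50       275.9117       275.9117
  2       287.50       264.7905       529.5810
  3       287.50       254.1176       762.3527
  4       287.50       243.8748       975.4993
  5       287.50       234.0449     1,170.2247
  6       287.50       224.6113     1,347.6676
  7       287.50       215.5578     1,508.9049
  8       287.50       206.8693     1,654.9546
  9       412.50       284.8489     2,563.6397
  10    5,412.50     3,586.9120    35,869.1198
  Σ                  5,791.5388    46,657.8560
Price P = Σ PV = 5,791.5388.
Macaulay duration = Σ(t·PV) / P = 46,657.8560 / 5,791.5388 = 8.05621 years.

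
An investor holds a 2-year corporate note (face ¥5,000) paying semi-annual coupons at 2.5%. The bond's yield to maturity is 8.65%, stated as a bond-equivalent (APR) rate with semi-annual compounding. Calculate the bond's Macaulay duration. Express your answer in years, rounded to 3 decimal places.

Periodic yield y = 0.04325. Discount each cash flow and weight by its period:
  t   CF        PV=CF/(1+0.04325)^t    t·PV
  1        62.50        59.9089        59.9089
  2        62.50        57.4253       114.8506
  3        62.50        55.0446       165.1338
  4     5,062.50     4,273.7731    17,095.0925
  Σ                  4,446.1520    17,434.9858
Price P = Σ PV = 4,446.1520.
Macaulay duration = Σ(t·PV) / P = 17,434.9858 / 4,446.1520 = 3.92137 half-year periods.
In years: 3.92137 / 2 = 1.96068 years.

1.961 years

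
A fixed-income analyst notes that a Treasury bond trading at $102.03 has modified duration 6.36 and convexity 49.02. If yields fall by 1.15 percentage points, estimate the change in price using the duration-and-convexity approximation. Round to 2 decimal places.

+$7.79

Duration effect: -D_mod·Δy = -6.36 × (-0.0115) = +0.073140
Convexity effect: ½·C·(Δy)² = 0.5 × 49.02 × (-0.0115)² = +0.0032414475
ΔP/P ≈ +0.073140 + 0.0032414475 = +0.0763814475
ΔP ≈ 102.03 × (+0.0763814475) = +7.793199088425.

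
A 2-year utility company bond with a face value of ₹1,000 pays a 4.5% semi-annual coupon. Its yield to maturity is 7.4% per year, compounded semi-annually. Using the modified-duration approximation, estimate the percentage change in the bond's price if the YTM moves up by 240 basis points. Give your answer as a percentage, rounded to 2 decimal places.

-4.47%

Periodic yield y = 0.037. Modified duration first:
  t   CF        PV=CF/(1+0.037)^t    t·PV
  1        22.50        21.6972        21.6972
  2        22.50        20.9231        41.8461
  3        22.50        20.1765        60.5296
  4     1,022.50       884.1955     3,536.7819
  Σ                    946.9923     3,660.8548
P = 946.9923; D_Mac = 3.86577 half-year periods = 1.93289 yrs; D_mod = 1.93289/(1+0.037) = 1.86392 yrs.
ΔP/P ≈ -D_mod · Δy = -1.86392 × (+0.024) = -0.044734 = -4.4734%.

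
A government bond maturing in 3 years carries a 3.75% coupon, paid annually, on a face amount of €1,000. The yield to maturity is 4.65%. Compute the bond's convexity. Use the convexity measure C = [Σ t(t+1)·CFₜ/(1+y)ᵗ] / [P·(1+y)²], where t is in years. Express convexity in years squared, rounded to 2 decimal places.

10.43

With y = 0.0465:
  t   CF        PV=CF/(1+0.0465)^t    t·PV        t(t+1)·PV
  1        37.50        35.8337        35.8337          71.6675
  2        37.50        34.2415        68.4830         205.4490
  3     1,037.50       905.2539     2,715.7617      10,863.0469
  Σ                    975.3291     2,820.0785      11,140.1633
P = 975.3291.
Convexity = Σ t(t+1)·PV / [P·(1+y)²] = 11,140.1633 / (975.3291 × 1.095162) = 10.42946.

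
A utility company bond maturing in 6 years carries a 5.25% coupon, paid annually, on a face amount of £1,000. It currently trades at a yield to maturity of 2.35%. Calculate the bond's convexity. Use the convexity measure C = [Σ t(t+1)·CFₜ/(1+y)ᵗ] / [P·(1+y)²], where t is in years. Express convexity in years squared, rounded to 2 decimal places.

With y = 0.0235:
  t   CF        PV=CF/(1+0.0235)^t    t·PV        t(t+1)·PV
  1        52.50        51.2946        51.2946         102.5892
  2        52.50        50.1168       100.2337         300.7010
  3        52.50        48.9661       146.8984         587.5935
  4        52.50        47.8418       191.3674         956.8369
  5        52.50        46.7434       233.7169       1,402.3013
  6     1,052.50       915.5773     5,493.4639      38,454.2471
  Σ                  1,160.5401     6,216.9748      41,804.2689
P = 1,160.5401.
Convexity = Σ t(t+1)·PV / [P·(1+y)²] = 41,804.2689 / (1,160.5401 × 1.047552) = 34.38625.

34.39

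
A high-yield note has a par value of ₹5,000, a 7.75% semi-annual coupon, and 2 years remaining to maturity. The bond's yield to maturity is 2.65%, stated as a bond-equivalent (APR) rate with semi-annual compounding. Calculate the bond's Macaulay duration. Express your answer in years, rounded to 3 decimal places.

1.896 years

Periodic yield y = 0.01325. Discount each cash flow and weight by its period:
  t   CF        PV=CF/(1+0.01325)^t    t·PV
  1       193.75       191.2164       191.2164
  2       193.75       188.7159       377.4318
  3       193.75       186.2481       558.7443
  4     5,193.75     4,927.3634    19,709.4535
  Σ                  5,493.5438    20,836.8460
Price P = Σ PV = 5,493.5438.
Macaulay duration = Σ(t·PV) / P = 20,836.8460 / 5,493.5438 = 3.79297 half-year periods.
In years: 3.79297 / 2 = 1.89648 years.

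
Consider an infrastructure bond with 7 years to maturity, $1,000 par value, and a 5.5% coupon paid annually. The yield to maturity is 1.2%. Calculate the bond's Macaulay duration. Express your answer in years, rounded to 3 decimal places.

Periodic yield y = 0.012. Discount each cash flow and weight by its year:
  t   CF        PV=CF/(1+0.012)^t    t·PV
  1        55.00        54.3478        54.3478
  2        55.00        53.7034       107.4068
  3        55.00        53.0666       159.1998
  4        55.00        52.4373       209.7494
  5        55.00        51.8156       259.0778
  6        55.00        51.2011       307.2068
  7     1,055.00       970.4851     6,793.3957
  Σ                  1,287.0569     7,890.3840
Price P = Σ PV = 1,287.0569.
Macaulay duration = Σ(t·PV) / P = 7,890.3840 / 1,287.0569 = 6.13056 years.

6.131 years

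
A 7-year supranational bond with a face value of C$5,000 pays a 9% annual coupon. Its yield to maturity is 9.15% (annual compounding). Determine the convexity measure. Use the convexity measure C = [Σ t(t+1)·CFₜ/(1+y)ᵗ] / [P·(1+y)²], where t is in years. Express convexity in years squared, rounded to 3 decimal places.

With y = 0.0915:
  t   CF        PV=CF/(1+0.0915)^t    t·PV        t(t+1)·PV
  1       450.00       412.2767       412.2767         824.5534
  2       450.00       377.7157       755.4314       2,266.2942
  3       450.00       346.0519     1,038.1558       4,152.6233
  4       450.00       317.0426     1,268.1702       6,340.8510
  5       450.00       290.4650     1,452.3250       8,713.9501
  6       450.00       266.1154     1,596.6926      11,176.8485
  7     5,450.00     2,952.7748    20,669.4234     165,355.3873
  Σ                  4,962.4421    27,192.4752     198,830.5078
P = 4,962.4421.
Convexity = Σ t(t+1)·PV / [P·(1+y)²] = 198,830.5078 / (4,962.4421 × 1.191372) = 33.63102.

33.631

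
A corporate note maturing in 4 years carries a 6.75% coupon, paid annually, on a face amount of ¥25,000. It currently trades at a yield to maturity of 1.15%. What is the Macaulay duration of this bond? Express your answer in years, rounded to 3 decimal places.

3.674 years

Periodic yield y = 0.0115. Discount each cash flow and weight by its year:
  t   CF        PV=CF/(1+0.0115)^t    t·PV
  1     1,687.50     1,668.3144     1,668.3144
  2     1,687.50     1,649.3469     3,298.6938
  3     1,687.50     1,630.5951     4,891.7852
  4    26,687.50    25,494.3735   101,977.4940
  Σ                 30,442.6298   111,836.2873
Price P = Σ PV = 30,442.6298.
Macaulay duration = Σ(t·PV) / P = 111,836.2873 / 30,442.6298 = 3.67367 years.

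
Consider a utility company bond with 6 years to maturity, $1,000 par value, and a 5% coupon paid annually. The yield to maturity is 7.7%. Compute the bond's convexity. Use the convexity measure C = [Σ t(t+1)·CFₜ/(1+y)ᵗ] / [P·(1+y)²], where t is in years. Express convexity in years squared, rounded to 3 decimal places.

With y = 0.077:
  t   CF        PV=CF/(1+0.077)^t    t·PV        t(t+1)·PV
  1        50.00        46.4253        46.4253          92.8505
  2        50.00        43.1061        86.2122         258.6365
  3        50.00        40.0242       120.0727         480.2907
  4        50.00        37.1627       148.6508         743.2539
  5        50.00        34.5058       172.5288       1,035.1725
  6     1,050.00       672.8141     4,036.8846      28,258.1919
  Σ                    874.0381     4,610.7742      30,868.3960
P = 874.0381.
Convexity = Σ t(t+1)·PV / [P·(1+y)²] = 30,868.3960 / (874.0381 × 1.159929) = 30.44755.

30.448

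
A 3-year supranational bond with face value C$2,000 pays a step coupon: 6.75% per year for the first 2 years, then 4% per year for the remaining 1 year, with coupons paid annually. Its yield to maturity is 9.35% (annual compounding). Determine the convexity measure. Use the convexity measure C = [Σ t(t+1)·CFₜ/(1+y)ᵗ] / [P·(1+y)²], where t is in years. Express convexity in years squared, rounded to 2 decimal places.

With y = 0.0935:
  t   CF        PV=CF/(1+0.0935)^t    t·PV        t(t+1)·PV
  1       135.00       123.4568       123.4568         246.9136
  2       135.00       112.9006       225.8012         677.4035
  3     2,080.00     1,590.7685     4,772.3054      19,089.2216
  Σ                  1,827.1258     5,121.5634      20,013.5387
P = 1,827.1258.
Convexity = Σ t(t+1)·PV / [P·(1+y)²] = 20,013.5387 / (1,827.1258 × 1.195742) = 9.16047.

9.16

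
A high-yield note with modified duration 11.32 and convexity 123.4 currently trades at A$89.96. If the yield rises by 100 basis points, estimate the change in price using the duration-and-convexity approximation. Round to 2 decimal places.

-A$9.63

Duration effect: -D_mod·Δy = -11.32 × (+0.01) = -0.113200
Convexity effect: ½·C·(Δy)² = 0.5 × 123.4 × (0.01)² = +0.0061700
ΔP/P ≈ -0.113200 + 0.0061700 = -0.107030
ΔP ≈ 89.96 × (-0.107030) = -9.6284188.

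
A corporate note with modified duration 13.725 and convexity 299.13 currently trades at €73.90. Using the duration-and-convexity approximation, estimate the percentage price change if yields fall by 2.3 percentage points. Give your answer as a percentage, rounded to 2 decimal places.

+39.48%

Duration effect: -D_mod·Δy = -13.725 × (-0.023) = +0.315675
Convexity effect: ½·C·(Δy)² = 0.5 × 299.13 × (-0.023)² = +0.079119885
ΔP/P ≈ +0.315675 + 0.079119885 = +0.394794885
= +39.4794885%.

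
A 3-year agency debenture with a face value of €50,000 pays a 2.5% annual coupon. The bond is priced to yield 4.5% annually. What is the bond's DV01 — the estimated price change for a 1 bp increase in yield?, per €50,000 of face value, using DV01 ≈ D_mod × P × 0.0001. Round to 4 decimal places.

€13.2264

Periodic yield y = 0.045.
  t   CF        PV=CF/(1+0.045)^t    t·PV
  1     1,250.00     1,196.1722     1,196.1722
  2     1,250.00     1,144.6624     2,289.3249
  3    51,250.00    44,910.2010   134,730.6029
  Σ                 47,251.0356   138,216.1000
P = 47,251.0356; D_Mac = 2.92514 yrs; D_mod = 2.79918 yrs.
DV01 ≈ 2.79918 × 47,251.0356 × 0.0001 = 13.226421.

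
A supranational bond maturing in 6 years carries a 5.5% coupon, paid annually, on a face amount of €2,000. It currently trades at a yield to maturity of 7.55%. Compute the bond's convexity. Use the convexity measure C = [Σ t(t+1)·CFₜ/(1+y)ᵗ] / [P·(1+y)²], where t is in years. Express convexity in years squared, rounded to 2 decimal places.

30.14

With y = 0.0755:
  t   CF        PV=CF/(1+0.0755)^t    t·PV        t(t+1)·PV
  1       110.00       102.2780       102.2780         204.5560
  2       110.00        95.0981       190.1962         570.5886
  3       110.00        88.4222       265.2667       1,061.0667
  4       110.00        82.2150       328.8600       1,644.2999
  5       110.00        76.4435       382.2175       2,293.3053
  6     2,110.00     1,363.3896     8,180.3374      57,262.3619
  Σ                  1,807.8464     9,449.1558      63,036.1784
P = 1,807.8464.
Convexity = Σ t(t+1)·PV / [P·(1+y)²] = 63,036.1784 / (1,807.8464 × 1.156700) = 30.14446.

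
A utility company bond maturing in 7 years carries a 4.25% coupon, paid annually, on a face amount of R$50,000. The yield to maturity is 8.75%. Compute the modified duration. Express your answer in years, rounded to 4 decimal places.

5.5798 years

Periodic yield y = 0.0875. First find Macaulay duration:
  t   CF        PV=CF/(1+0.0875)^t    t·PV
  1     2,125.00     1,954.0230     1,954.0230
  2     2,125.00     1,796.8027     3,593.6055
  3     2,125.00     1,652.2324     4,956.6972
  4     2,125.00     1,519.2942     6,077.1767
  5     2,125.00     1,397.0521     6,985.2606
  6     2,125.00     1,284.6456     7,707.8737
  7    52,125.00    28,976.1852   202,833.2963
  Σ                 38,580.2352   234,107.9330
P = 38,580.2352; Macaulay duration = 234,107.9330 / 38,580.2352 = 6.06808 years.
Modified duration = D_Mac / (1 + y) = 6.06808 / 1.0875 = 5.57984 years.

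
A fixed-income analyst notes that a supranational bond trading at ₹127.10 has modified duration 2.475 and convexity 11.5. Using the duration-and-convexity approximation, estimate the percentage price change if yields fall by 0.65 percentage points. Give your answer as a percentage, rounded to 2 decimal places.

+1.63%

Duration effect: -D_mod·Δy = -2.475 × (-0.0065) = +0.0160875
Convexity effect: ½·C·(Δy)² = 0.5 × 11.5 × (-0.0065)² = +0.0002429375
ΔP/P ≈ +0.0160875 + 0.0002429375 = +0.0163304375
= +1.63304375%.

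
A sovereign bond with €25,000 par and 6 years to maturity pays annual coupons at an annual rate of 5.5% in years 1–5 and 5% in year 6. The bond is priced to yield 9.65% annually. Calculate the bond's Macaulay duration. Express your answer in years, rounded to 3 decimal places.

5.178 years

Periodic yield y = 0.0965. Discount each cash flow and weight by its year:
  t   CF        PV=CF/(1+0.0965)^t    t·PV
  1     1,375.00     1,253.9900     1,253.9900
  2     1,375.00     1,143.6297     2,287.2594
  3     1,375.00     1,042.9819     3,128.9458
  4     1,375.00       951.1919     3,804.7677
  5     1,375.00       867.4801     4,337.4005
  6    26,250.00    15,103.4962    90,620.9774
  Σ                 20,362.7699   105,433.3408
Price P = Σ PV = 20,362.7699.
Macaulay duration = Σ(t·PV) / P = 105,433.3408 / 20,362.7699 = 5.17775 years.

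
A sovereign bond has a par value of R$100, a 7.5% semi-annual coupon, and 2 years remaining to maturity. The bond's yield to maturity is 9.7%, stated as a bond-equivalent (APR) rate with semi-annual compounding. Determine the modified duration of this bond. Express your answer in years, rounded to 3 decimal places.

1.804 years

Periodic yield y = 0.0485. First find Macaulay duration:
  t   CF        PV=CF/(1+0.0485)^t    t·PV
  1         3.75         3.5765         3.5765
  2         3.75         3.4111         6.8222
  3         3.75         3.2533         9.7599
  4       103.75        85.8449       343.3795
  Σ                     96.0858       363.5382
P = 96.0858; Macaulay duration = 363.5382 / 96.0858 = 3.78347 half-year periods = 1.89174 years.
Modified duration = D_Mac / (1 + y) = 1.89174 / 1.0485 = 1.80423 years.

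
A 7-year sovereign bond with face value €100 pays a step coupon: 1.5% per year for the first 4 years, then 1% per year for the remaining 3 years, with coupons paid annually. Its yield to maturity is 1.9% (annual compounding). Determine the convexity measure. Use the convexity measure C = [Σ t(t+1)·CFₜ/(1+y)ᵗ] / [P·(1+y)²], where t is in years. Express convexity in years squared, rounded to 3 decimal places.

50.920

With y = 0.019:
  t   CF        PV=CF/(1+0.019)^t    t·PV        t(t+1)·PV
  1         1.50         1.4720         1.4720           2.9441
  2         1.50         1.4446         2.8892           8.6675
  3         1.50         1.4176         4.2529          17.0118
  4         1.50         1.3912         5.5649          27.8243
  5         1.00         0.9102         4.5509          27.3055
  6         1.00         0.8932         5.3593          37.5149
  7       101.00        88.5324       619.7266       4,957.8127
  Σ                     96.0612       643.8158       5,079.0808
P = 96.0612.
Convexity = Σ t(t+1)·PV / [P·(1+y)²] = 5,079.0808 / (96.0612 × 1.038361) = 50.92002.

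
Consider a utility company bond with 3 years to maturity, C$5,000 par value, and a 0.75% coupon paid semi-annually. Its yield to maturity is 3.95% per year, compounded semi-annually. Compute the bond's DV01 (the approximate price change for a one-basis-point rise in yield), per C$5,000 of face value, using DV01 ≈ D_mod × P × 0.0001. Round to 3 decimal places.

Periodic yield y = 0.01975.
  t   CF        PV=CF/(1+0.01975)^t    t·PV
  1        18.75        18.3869        18.3869
  2        18.75        18.0308        36.0615
  3        18.75        17.6815        53.0446
  4        18.75        17.3391        69.3564
  5        18.75        17.0033        85.0164
  6     5,018.75     4,463.0657    26,778.3941
  Σ                  4,551.5072    27,040.2599
P = 4,551.5072; D_Mac = 5.94095 half-year periods = 2.97047 yrs; D_mod = 2.91294 yrs.
DV01 ≈ 2.91294 × 4,551.5072 × 0.0001 = 1.325828.

C$1.326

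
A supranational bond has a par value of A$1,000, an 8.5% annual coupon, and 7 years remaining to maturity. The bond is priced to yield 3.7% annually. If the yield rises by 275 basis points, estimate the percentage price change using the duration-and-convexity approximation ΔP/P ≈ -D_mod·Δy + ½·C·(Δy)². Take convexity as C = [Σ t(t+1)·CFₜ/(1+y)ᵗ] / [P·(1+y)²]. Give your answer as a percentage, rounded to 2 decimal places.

With y = 0.037:
  t   CF        PV=CF/(1+0.037)^t    t·PV        t(t+1)·PV
  1        85.00        81.9672        81.9672         163.9344
  2        85.00        79.0426       158.0853         474.2558
  3        85.00        76.2224       228.6672         914.6689
  4        85.00        73.5028       294.0112       1,470.0561
  5        85.00        70.8802       354.4012       2,126.4070
  6        85.00        68.3512       410.1074       2,870.7520
  7     1,085.00       841.3534     5,889.4737      47,115.7892
  Σ                  1,291.3199     7,416.7132      55,135.8635
P = 1,291.3199; D_Mac = 5.74351 yrs; D_mod = 5.53859 yrs; C = 39.70478.
Duration effect: -5.53859 × (+0.0275) = -0.152311
Convexity effect: 0.5 × 39.70478 × (0.0275)² = +0.0150134
ΔP/P ≈ -0.152311 + 0.0150134 = -0.137298 = -13.7298%.

-13.73%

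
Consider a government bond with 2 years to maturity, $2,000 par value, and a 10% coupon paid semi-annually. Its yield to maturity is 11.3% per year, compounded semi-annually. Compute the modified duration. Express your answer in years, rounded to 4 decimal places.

1.7604 years

Periodic yield y = 0.0565. First find Macaulay duration:
  t   CF        PV=CF/(1+0.0565)^t    t·PV
  1       100.00        94.6522        94.6522
  2       100.00        89.5903       179.1806
  3       100.00        84.7991       254.3974
  4     2,100.00     1,685.5486     6,742.1946
  Σ                  1,954.5902     7,270.4248
P = 1,954.5902; Macaulay duration = 7,270.4248 / 1,954.5902 = 3.71967 half-year periods = 1.85983 years.
Modified duration = D_Mac / (1 + y) = 1.85983 / 1.0565 = 1.76037 years.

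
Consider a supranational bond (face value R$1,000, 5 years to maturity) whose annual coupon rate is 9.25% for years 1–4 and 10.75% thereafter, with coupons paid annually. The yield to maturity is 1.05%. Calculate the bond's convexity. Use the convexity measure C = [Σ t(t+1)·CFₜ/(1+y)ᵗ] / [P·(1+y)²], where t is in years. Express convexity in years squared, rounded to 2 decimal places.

24.36

With y = 0.0105:
  t   CF        PV=CF/(1+0.0105)^t    t·PV        t(t+1)·PV
  1        92.50        91.5388        91.5388         183.0777
  2        92.50        90.5877       181.1753         543.5260
  3        92.50        89.6464       268.9392       1,075.7566
  4        92.50        88.7149       354.8595       1,774.2976
  5     1,107.50     1,051.1438     5,255.7192      31,534.3149
  Σ                  1,411.6316     6,152.2320      35,110.9728
P = 1,411.6316.
Convexity = Σ t(t+1)·PV / [P·(1+y)²] = 35,110.9728 / (1,411.6316 × 1.021110) = 24.35841.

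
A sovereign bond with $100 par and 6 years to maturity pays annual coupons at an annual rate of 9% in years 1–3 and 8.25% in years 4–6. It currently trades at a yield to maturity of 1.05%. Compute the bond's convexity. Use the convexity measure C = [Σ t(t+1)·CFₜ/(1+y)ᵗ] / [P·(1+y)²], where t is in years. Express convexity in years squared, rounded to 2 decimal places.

32.94

With y = 0.0105:
  t   CF        PV=CF/(1+0.0105)^t    t·PV        t(t+1)·PV
  1         9.00         8.9065         8.9065          17.8130
  2         9.00         8.8139        17.6279          52.8836
  3         9.00         8.7224        26.1671         104.6682
  4         8.25         7.9124        31.6496         158.2482
  5         8.25         7.8302        39.1510         234.9057
  6       108.25       101.6740       610.0441       4,270.3089
  Σ                    143.8594       733.5461       4,838.8275
P = 143.8594.
Convexity = Σ t(t+1)·PV / [P·(1+y)²] = 4,838.8275 / (143.8594 × 1.021110) = 32.94043.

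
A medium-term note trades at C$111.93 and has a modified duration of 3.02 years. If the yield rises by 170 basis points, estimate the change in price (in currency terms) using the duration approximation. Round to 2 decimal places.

-C$5.75

Duration approximation: ΔP/P ≈ -D_mod · Δy = -3.02 × (+0.017) = -0.051340.
ΔP ≈ 111.93 × (-0.051340) = -5.7464862.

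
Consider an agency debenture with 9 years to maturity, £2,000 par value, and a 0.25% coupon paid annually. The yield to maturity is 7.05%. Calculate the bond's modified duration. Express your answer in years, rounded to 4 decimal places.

8.2861 years

Periodic yield y = 0.0705. First find Macaulay duration:
  t   CF        PV=CF/(1+0.0705)^t    t·PV
  1         5.00         4.6707         4.6707
  2         5.00         4.3631         8.7262
  3         5.00         4.0758        12.2273
  4         5.00         3.8074        15.2294
  5         5.00         3.5566        17.7831
  6         5.00         3.3224        19.9343
  7         5.00         3.1036        21.7251
  8         5.00         2.8992        23.1935
  9     2,005.00     1,086.0113     9,774.1014
  Σ                  1,115.8100     9,897.5911
P = 1,115.8100; Macaulay duration = 9,897.5911 / 1,115.8100 = 8.87032 years.
Modified duration = D_Mac / (1 + y) = 8.87032 / 1.0705 = 8.28615 years.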